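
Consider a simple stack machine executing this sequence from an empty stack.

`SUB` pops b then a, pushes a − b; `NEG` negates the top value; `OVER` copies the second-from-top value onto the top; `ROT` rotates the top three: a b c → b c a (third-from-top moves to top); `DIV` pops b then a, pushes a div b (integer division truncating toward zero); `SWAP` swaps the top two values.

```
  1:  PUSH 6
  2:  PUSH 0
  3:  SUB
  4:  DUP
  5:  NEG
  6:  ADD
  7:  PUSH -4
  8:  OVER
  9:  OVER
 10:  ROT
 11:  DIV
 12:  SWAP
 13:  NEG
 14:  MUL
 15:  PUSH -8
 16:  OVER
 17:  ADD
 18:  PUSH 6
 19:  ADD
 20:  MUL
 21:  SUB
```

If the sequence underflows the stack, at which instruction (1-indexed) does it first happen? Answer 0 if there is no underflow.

0

PUSH 6  -> [6]
PUSH 0  -> [6, 0]
SUB     -> [6]
DUP     -> [6, 6]
NEG     -> [6, -6]
ADD     -> [0]
PUSH -4 -> [0, -4]
OVER    -> [0, -4, 0]
OVER    -> [0, -4, 0, -4]
ROT     -> [0, 0, -4, -4]
DIV     -> [0, 0, 1]
SWAP    -> [0, 1, 0]
NEG     -> [0, 1, 0]
MUL     -> [0, 0]
PUSH -8 -> [0, 0, -8]
OVER    -> [0, 0, -8, 0]
ADD     -> [0, 0, -8]
PUSH 6  -> [0, 0, -8, 6]
ADD     -> [0, 0, -2]
MUL     -> [0, 0]
SUB     -> [0]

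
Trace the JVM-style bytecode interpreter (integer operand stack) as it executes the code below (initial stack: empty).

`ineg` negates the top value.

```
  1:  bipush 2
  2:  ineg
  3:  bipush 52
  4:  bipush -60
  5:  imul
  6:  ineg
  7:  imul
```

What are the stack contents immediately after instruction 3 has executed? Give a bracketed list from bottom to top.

bipush 2  -> [2]
ineg      -> [-2]
bipush 52 -> [-2, 52]

[-2, 52]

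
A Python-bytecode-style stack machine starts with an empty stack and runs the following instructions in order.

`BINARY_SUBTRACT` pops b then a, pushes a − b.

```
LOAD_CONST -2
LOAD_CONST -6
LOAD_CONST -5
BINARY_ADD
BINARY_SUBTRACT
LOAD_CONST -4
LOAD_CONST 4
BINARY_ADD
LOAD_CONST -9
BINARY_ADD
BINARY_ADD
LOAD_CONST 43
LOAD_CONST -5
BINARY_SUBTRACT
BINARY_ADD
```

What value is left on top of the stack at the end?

LOAD_CONST -2   → [-2]
LOAD_CONST -6   → [-2, -6]
LOAD_CONST -5   → [-2, -6, -5]
BINARY_ADD      → [-2, -11]
BINARY_SUBTRACT → [9]
LOAD_CONST -4   → [9, -4]
LOAD_CONST 4    → [9, -4, 4]
BINARY_ADD      → [9, 0]
LOAD_CONST -9   → [9, 0, -9]
BINARY_ADD      → [9, -9]
BINARY_ADD      → [0]
LOAD_CONST 43   → [0, 43]
LOAD_CONST -5   → [0, 43, -5]
BINARY_SUBTRACT → [0, 48]
BINARY_ADD      → [48]

48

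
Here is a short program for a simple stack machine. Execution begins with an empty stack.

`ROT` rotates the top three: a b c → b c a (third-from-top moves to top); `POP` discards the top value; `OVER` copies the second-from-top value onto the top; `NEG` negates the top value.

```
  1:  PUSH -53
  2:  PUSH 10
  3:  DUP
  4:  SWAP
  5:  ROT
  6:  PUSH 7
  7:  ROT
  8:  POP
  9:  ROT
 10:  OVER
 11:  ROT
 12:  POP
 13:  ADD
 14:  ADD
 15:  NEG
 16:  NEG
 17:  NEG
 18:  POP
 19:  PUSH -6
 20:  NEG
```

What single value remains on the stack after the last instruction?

6

PUSH -53 : -53
PUSH 10  : -53 10
DUP      : -53 10 10
SWAP     : -53 10 10
ROT      : 10 10 -53
PUSH 7   : 10 10 -53 7
ROT      : 10 -53 7 10
POP      : 10 -53 7
ROT      : -53 7 10
OVER     : -53 7 10 7
ROT      : -53 10 7 7
POP      : -53 10 7
ADD      : -53 17
ADD      : -36
NEG      : 36
NEG      : -36
NEG      : 36
POP      : (empty)
PUSH -6  : -6
NEG      : 6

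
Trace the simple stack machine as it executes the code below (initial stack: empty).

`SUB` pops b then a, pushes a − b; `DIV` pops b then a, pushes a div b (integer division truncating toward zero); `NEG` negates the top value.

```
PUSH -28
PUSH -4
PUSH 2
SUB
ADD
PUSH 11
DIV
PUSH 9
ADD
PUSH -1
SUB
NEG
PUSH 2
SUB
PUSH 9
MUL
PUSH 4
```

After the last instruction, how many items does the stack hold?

PUSH -28 -> -28
PUSH -4  -> -28 -4
PUSH 2   -> -28 -4 2
SUB      -> -28 -6
ADD      -> -34
PUSH 11  -> -34 11
DIV      -> -3
PUSH 9   -> -3 9
ADD      -> 6
PUSH -1  -> 6 -1
SUB      -> 7
NEG      -> -7
PUSH 2   -> -7 2
SUB      -> -9
PUSH 9   -> -9 9
MUL      -> -81
PUSH 4   -> -81 4

2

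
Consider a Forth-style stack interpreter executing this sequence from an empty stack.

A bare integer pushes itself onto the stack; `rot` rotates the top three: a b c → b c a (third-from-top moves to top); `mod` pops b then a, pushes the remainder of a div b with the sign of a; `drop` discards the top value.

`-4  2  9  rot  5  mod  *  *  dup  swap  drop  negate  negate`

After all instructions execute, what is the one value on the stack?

-4     : [-4]
2      : [-4, 2]
9      : [-4, 2, 9]
rot    : [2, 9, -4]
5      : [2, 9, -4, 5]
mod    : [2, 9, -4]
*      : [2, -36]
*      : [-72]
dup    : [-72, -72]
swap   : [-72, -72]
drop   : [-72]
negate : [72]
negate : [-72]

-72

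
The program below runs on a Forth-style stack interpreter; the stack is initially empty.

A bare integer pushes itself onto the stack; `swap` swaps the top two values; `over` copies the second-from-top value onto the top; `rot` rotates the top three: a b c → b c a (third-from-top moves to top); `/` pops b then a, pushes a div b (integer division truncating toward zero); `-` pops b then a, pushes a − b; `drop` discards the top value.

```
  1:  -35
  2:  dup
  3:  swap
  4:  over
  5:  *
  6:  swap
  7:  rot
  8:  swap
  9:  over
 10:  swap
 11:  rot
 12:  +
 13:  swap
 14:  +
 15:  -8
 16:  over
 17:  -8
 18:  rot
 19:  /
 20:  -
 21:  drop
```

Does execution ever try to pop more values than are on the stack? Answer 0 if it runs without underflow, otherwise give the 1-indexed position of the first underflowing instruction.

7

-35  : [-35]
dup  : [-35, -35]
swap : [-35, -35]
over : [-35, -35, -35]
*    : [-35, 1225]
swap : [1225, -35]
rot  — needs 3 operands, stack has 2 → underflow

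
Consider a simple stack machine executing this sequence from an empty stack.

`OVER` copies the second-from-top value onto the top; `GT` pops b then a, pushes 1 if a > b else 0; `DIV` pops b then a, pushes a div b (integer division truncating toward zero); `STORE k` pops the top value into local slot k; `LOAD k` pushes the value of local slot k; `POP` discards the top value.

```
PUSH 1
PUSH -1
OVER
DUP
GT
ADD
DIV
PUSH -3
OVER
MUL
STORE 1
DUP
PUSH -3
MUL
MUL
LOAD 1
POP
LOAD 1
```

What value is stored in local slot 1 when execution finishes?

3

PUSH 1   [1]
PUSH -1  [1, -1]
OVER     [1, -1, 1]
DUP      [1, -1, 1, 1]
GT       [1, -1, 0]
ADD      [1, -1]
DIV      [-1]
PUSH -3  [-1, -3]
OVER     [-1, -3, -1]
MUL      [-1, 3]
STORE 1  [-1]
DUP      [-1, -1]
PUSH -3  [-1, -1, -3]
MUL      [-1, 3]
MUL      [-3]
LOAD 1   [-3, 3]
POP      [-3]
LOAD 1   [-3, 3]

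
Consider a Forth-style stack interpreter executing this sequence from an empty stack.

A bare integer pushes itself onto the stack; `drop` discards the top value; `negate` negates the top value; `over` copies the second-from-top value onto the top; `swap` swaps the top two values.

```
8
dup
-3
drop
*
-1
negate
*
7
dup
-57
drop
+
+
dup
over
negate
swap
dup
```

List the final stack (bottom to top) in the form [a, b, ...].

8       8
dup     8 8
-3      8 8 -3
drop    8 8
*       64
-1      64 -1
negate  64 1
*       64
7       64 7
dup     64 7 7
-57     64 7 7 -57
drop    64 7 7
+       64 14
+       78
dup     78 78
over    78 78 78
negate  78 78 -78
swap    78 -78 78
dup     78 -78 78 78

[78, -78, 78, 78]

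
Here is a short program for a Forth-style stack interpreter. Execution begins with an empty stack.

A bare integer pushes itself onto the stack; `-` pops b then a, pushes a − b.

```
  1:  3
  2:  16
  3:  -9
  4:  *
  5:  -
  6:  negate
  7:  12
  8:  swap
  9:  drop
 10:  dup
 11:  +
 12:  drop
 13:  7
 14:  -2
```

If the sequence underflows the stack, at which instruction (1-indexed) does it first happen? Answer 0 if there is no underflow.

0

3      : [3]
16     : [3, 16]
-9     : [3, 16, -9]
*      : [3, -144]
-      : [147]
negate : [-147]
12     : [-147, 12]
swap   : [12, -147]
drop   : [12]
dup    : [12, 12]
+      : [24]
drop   : []
7      : [7]
-2     : [7, -2]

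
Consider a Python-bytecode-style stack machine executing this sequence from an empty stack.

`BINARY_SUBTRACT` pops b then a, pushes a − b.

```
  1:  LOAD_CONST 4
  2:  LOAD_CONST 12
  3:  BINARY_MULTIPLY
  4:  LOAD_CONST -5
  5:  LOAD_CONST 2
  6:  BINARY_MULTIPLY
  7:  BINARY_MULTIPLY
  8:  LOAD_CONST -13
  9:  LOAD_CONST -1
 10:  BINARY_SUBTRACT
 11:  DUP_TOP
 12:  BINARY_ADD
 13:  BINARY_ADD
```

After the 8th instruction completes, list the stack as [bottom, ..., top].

[-480, -13]

LOAD_CONST 4    → [4]
LOAD_CONST 12   → [4, 12]
BINARY_MULTIPLY → [48]
LOAD_CONST -5   → [48, -5]
LOAD_CONST 2    → [48, -5, 2]
BINARY_MULTIPLY → [48, -10]
BINARY_MULTIPLY → [-480]
LOAD_CONST -13  → [-480, -13]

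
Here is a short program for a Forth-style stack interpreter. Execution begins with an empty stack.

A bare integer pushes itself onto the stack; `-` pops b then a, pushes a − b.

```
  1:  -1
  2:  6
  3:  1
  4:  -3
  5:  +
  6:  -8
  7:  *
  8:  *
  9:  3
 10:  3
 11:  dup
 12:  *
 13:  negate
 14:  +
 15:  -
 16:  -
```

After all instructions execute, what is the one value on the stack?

-1      [-1]
6       [-1, 6]
1       [-1, 6, 1]
-3      [-1, 6, 1, -3]
+       [-1, 6, -2]
-8      [-1, 6, -2, -8]
*       [-1, 6, 16]
*       [-1, 96]
3       [-1, 96, 3]
3       [-1, 96, 3, 3]
dup     [-1, 96, 3, 3, 3]
*       [-1, 96, 3, 9]
negate  [-1, 96, 3, -9]
+       [-1, 96, -6]
-       [-1, 102]
-       [-103]

-103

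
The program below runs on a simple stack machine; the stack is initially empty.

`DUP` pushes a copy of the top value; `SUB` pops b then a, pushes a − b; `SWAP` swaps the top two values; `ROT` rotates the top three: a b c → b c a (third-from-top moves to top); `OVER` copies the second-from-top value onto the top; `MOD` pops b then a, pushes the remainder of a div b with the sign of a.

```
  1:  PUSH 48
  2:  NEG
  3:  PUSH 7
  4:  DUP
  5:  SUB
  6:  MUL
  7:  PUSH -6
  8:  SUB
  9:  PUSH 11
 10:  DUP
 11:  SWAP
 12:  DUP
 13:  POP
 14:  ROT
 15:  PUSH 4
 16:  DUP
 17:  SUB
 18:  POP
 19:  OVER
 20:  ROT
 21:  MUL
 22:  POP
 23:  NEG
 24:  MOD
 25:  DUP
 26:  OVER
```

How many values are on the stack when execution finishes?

3

PUSH 48  [48]
NEG      [-48]
PUSH 7   [-48, 7]
DUP      [-48, 7, 7]
SUB      [-48, 0]
MUL      [0]
PUSH -6  [0, -6]
SUB      [6]
PUSH 11  [6, 11]
DUP      [6, 11, 11]
SWAP     [6, 11, 11]
DUP      [6, 11, 11, 11]
POP      [6, 11, 11]
ROT      [11, 11, 6]
PUSH 4   [11, 11, 6, 4]
DUP      [11, 11, 6, 4, 4]
SUB      [11, 11, 6, 0]
POP      [11, 11, 6]
OVER     [11, 11, 6, 11]
ROT      [11, 6, 11, 11]
MUL      [11, 6, 121]
POP      [11, 6]
NEG      [11, -6]
MOD      [5]
DUP      [5, 5]
OVER     [5, 5, 5]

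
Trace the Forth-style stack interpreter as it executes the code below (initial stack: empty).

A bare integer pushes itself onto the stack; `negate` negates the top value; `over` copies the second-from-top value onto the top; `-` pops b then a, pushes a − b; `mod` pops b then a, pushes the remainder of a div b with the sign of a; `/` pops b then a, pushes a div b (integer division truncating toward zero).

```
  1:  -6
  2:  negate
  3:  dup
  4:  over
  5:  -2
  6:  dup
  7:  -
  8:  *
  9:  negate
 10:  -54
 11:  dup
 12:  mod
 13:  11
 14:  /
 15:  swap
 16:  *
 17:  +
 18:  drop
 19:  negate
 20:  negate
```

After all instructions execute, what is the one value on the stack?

6

-6     : [-6]
negate : [6]
dup    : [6, 6]
over   : [6, 6, 6]
-2     : [6, 6, 6, -2]
dup    : [6, 6, 6, -2, -2]
-      : [6, 6, 6, 0]
*      : [6, 6, 0]
negate : [6, 6, 0]
-54    : [6, 6, 0, -54]
dup    : [6, 6, 0, -54, -54]
mod    : [6, 6, 0, 0]
11     : [6, 6, 0, 0, 11]
/      : [6, 6, 0, 0]
swap   : [6, 6, 0, 0]
*      : [6, 6, 0]
+      : [6, 6]
drop   : [6]
negate : [-6]
negate : [6]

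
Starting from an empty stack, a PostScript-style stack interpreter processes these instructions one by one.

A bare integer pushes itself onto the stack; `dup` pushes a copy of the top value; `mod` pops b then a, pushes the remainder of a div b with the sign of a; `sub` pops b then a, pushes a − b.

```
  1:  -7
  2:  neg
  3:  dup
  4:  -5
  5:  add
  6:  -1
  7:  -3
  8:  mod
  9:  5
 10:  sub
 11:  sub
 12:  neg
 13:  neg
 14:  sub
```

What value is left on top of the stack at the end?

-1

-7   -7
neg  7
dup  7 7
-5   7 7 -5
add  7 2
-1   7 2 -1
-3   7 2 -1 -3
mod  7 2 -1
5    7 2 -1 5
sub  7 2 -6
sub  7 8
neg  7 -8
neg  7 8
sub  -1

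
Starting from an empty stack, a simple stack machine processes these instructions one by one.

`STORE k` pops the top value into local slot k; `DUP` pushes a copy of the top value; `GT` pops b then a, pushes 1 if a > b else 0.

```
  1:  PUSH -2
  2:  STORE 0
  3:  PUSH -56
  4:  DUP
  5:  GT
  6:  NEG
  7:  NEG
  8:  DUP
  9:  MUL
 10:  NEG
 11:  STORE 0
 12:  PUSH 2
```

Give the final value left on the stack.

2

PUSH -2  -> -2
STORE 0  -> (empty)
PUSH -56 -> -56
DUP      -> -56 -56
GT       -> 0
NEG      -> 0
NEG      -> 0
DUP      -> 0 0
MUL      -> 0
NEG      -> 0
STORE 0  -> (empty)
PUSH 2   -> 2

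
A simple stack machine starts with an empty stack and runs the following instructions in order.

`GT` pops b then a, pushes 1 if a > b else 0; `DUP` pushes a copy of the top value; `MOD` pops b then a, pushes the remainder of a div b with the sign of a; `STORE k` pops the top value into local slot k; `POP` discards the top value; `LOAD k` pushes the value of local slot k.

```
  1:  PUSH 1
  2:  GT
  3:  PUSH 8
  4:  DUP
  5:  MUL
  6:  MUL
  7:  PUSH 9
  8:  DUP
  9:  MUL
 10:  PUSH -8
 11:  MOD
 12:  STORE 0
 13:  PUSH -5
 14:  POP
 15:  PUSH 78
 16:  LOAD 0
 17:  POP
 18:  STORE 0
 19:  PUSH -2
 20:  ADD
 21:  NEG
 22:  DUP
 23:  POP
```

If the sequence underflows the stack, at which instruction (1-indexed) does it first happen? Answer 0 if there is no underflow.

PUSH 1 → 1
GT  — needs 2 operands, stack has 1 → underflow

2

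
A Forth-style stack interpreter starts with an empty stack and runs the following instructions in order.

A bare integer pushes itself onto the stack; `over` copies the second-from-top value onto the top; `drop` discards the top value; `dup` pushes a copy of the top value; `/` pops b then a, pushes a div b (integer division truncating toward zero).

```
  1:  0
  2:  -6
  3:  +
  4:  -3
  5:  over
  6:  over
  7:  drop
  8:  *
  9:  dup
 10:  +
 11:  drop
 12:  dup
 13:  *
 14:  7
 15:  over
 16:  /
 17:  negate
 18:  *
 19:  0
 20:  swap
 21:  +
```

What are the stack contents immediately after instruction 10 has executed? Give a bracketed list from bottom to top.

[-6, 36]

0    → [0]
-6   → [0, -6]
+    → [-6]
-3   → [-6, -3]
over → [-6, -3, -6]
over → [-6, -3, -6, -3]
drop → [-6, -3, -6]
*    → [-6, 18]
dup  → [-6, 18, 18]
+    → [-6, 36]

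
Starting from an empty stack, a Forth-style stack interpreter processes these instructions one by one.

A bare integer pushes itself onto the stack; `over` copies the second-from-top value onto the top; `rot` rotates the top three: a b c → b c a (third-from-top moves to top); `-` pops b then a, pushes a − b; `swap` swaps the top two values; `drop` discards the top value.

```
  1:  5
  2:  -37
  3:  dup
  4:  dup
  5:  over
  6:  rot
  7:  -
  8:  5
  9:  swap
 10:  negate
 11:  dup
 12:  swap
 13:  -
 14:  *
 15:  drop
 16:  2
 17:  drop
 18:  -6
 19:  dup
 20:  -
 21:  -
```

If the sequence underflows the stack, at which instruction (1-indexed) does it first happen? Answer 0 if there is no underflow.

5      -> 5
-37    -> 5 -37
dup    -> 5 -37 -37
dup    -> 5 -37 -37 -37
over   -> 5 -37 -37 -37 -37
rot    -> 5 -37 -37 -37 -37
-      -> 5 -37 -37 0
5      -> 5 -37 -37 0 5
swap   -> 5 -37 -37 5 0
negate -> 5 -37 -37 5 0
dup    -> 5 -37 -37 5 0 0
swap   -> 5 -37 -37 5 0 0
-      -> 5 -37 -37 5 0
*      -> 5 -37 -37 0
drop   -> 5 -37 -37
2      -> 5 -37 -37 2
drop   -> 5 -37 -37
-6     -> 5 -37 -37 -6
dup    -> 5 -37 -37 -6 -6
-      -> 5 -37 -37 0
-      -> 5 -37 -37

0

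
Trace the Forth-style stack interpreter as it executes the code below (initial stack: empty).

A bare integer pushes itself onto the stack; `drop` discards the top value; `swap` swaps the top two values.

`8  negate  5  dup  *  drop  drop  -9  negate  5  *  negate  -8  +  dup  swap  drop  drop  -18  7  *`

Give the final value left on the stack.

-126

8      -> 8
negate -> -8
5      -> -8 5
dup    -> -8 5 5
*      -> -8 25
drop   -> -8
drop   -> (empty)
-9     -> -9
negate -> 9
5      -> 9 5
*      -> 45
negate -> -45
-8     -> -45 -8
+      -> -53
dup    -> -53 -53
swap   -> -53 -53
drop   -> -53
drop   -> (empty)
-18    -> -18
7      -> -18 7
*      -> -126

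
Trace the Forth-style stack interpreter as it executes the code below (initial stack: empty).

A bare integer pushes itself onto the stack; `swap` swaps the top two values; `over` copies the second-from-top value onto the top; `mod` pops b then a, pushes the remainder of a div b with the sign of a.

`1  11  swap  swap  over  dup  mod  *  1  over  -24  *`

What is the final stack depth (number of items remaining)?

1    -> 1
11   -> 1 11
swap -> 11 1
swap -> 1 11
over -> 1 11 1
dup  -> 1 11 1 1
mod  -> 1 11 0
*    -> 1 0
1    -> 1 0 1
over -> 1 0 1 0
-24  -> 1 0 1 0 -24
*    -> 1 0 1 0

4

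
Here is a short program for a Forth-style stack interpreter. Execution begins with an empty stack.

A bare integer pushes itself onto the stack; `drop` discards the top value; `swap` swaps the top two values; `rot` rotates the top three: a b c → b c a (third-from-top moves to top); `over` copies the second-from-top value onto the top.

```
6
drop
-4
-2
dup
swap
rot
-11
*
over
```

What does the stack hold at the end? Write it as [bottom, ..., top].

6     6
drop  (empty)
-4    -4
-2    -4 -2
dup   -4 -2 -2
swap  -4 -2 -2
rot   -2 -2 -4
-11   -2 -2 -4 -11
*     -2 -2 44
over  -2 -2 44 -2

[-2, -2, 44, -2]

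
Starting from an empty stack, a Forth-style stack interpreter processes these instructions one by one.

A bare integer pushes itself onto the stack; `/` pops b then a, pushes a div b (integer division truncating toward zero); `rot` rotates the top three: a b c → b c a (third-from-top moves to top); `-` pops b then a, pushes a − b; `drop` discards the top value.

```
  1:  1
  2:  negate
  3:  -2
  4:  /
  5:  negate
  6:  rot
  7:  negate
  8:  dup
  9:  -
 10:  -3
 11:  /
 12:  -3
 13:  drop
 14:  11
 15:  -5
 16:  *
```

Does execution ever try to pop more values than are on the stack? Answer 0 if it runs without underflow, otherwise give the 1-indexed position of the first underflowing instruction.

1      -> 1
negate -> -1
-2     -> -1 -2
/      -> 0
negate -> 0
rot  — needs 3 operands, stack has 1 → underflow

6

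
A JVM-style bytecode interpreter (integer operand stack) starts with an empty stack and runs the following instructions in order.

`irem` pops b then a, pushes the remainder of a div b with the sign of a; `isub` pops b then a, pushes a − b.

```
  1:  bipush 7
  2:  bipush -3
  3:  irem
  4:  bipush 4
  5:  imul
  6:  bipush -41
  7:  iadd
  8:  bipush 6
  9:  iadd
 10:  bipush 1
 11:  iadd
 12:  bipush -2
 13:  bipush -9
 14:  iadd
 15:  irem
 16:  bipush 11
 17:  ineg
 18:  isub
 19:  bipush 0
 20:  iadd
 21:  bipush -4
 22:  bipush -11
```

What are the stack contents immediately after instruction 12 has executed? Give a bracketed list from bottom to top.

[-30, -2]

bipush 7   → [7]
bipush -3  → [7, -3]
irem       → [1]
bipush 4   → [1, 4]
imul       → [4]
bipush -41 → [4, -41]
iadd       → [-37]
bipush 6   → [-37, 6]
iadd       → [-31]
bipush 1   → [-31, 1]
iadd       → [-30]
bipush -2  → [-30, -2]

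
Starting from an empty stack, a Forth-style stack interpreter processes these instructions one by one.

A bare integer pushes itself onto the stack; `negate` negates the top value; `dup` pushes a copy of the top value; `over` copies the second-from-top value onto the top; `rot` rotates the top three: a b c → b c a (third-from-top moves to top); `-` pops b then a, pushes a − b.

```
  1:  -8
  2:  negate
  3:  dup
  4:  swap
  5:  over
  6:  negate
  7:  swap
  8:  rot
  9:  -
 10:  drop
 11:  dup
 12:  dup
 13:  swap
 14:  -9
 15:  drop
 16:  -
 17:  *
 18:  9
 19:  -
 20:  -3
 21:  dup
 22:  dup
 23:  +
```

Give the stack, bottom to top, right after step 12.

-8     -> [-8]
negate -> [8]
dup    -> [8, 8]
swap   -> [8, 8]
over   -> [8, 8, 8]
negate -> [8, 8, -8]
swap   -> [8, -8, 8]
rot    -> [-8, 8, 8]
-      -> [-8, 0]
drop   -> [-8]
dup    -> [-8, -8]
dup    -> [-8, -8, -8]

[-8, -8, -8]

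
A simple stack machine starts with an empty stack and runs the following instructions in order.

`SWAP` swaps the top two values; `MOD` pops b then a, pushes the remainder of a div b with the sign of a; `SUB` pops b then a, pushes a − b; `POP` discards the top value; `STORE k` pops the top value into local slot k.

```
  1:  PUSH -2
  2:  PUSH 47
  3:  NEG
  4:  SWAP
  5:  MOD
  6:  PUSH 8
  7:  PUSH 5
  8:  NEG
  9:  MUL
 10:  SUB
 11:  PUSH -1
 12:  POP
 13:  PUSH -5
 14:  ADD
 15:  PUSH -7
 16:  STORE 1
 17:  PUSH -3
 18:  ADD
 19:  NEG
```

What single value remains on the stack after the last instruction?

PUSH -2  -2
PUSH 47  -2 47
NEG      -2 -47
SWAP     -47 -2
MOD      -1
PUSH 8   -1 8
PUSH 5   -1 8 5
NEG      -1 8 -5
MUL      -1 -40
SUB      39
PUSH -1  39 -1
POP      39
PUSH -5  39 -5
ADD      34
PUSH -7  34 -7
STORE 1  34
PUSH -3  34 -3
ADD      31
NEG      -31

-31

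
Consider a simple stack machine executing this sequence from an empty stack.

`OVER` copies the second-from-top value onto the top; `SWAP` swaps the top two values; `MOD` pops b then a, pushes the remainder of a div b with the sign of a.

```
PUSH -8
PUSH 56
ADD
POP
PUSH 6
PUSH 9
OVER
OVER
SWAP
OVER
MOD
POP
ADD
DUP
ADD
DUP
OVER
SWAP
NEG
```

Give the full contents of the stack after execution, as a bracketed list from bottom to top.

[6, 36, 36, -36]

PUSH -8  [-8]
PUSH 56  [-8, 56]
ADD      [48]
POP      []
PUSH 6   [6]
PUSH 9   [6, 9]
OVER     [6, 9, 6]
OVER     [6, 9, 6, 9]
SWAP     [6, 9, 9, 6]
OVER     [6, 9, 9, 6, 9]
MOD      [6, 9, 9, 6]
POP      [6, 9, 9]
ADD      [6, 18]
DUP      [6, 18, 18]
ADD      [6, 36]
DUP      [6, 36, 36]
OVER     [6, 36, 36, 36]
SWAP     [6, 36, 36, 36]
NEG      [6, 36, 36, -36]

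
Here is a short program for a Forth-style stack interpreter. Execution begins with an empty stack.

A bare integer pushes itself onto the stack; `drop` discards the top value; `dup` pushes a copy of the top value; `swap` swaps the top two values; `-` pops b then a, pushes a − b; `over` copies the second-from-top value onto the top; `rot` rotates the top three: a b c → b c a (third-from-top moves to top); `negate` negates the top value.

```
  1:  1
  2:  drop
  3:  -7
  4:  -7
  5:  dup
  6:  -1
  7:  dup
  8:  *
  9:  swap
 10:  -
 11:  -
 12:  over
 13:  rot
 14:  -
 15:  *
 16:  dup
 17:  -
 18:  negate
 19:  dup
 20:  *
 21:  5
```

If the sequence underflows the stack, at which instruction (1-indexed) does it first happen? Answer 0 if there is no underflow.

0

1       1
drop    (empty)
-7      -7
-7      -7 -7
dup     -7 -7 -7
-1      -7 -7 -7 -1
dup     -7 -7 -7 -1 -1
*       -7 -7 -7 1
swap    -7 -7 1 -7
-       -7 -7 8
-       -7 -15
over    -7 -15 -7
rot     -15 -7 -7
-       -15 0
*       0
dup     0 0
-       0
negate  0
dup     0 0
*       0
5       0 5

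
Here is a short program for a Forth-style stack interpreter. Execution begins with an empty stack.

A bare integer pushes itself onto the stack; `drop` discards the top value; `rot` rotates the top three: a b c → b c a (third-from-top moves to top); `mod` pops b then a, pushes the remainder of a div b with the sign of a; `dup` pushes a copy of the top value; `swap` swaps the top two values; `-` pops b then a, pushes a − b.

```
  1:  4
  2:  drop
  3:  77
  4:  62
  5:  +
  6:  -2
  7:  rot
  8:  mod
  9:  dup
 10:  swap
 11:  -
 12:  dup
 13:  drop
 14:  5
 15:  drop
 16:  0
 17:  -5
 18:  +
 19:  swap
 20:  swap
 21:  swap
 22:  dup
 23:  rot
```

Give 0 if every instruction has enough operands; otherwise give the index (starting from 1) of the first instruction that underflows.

4     4
drop  (empty)
77    77
62    77 62
+     139
-2    139 -2
rot  — needs 3 operands, stack has 2 → underflow

7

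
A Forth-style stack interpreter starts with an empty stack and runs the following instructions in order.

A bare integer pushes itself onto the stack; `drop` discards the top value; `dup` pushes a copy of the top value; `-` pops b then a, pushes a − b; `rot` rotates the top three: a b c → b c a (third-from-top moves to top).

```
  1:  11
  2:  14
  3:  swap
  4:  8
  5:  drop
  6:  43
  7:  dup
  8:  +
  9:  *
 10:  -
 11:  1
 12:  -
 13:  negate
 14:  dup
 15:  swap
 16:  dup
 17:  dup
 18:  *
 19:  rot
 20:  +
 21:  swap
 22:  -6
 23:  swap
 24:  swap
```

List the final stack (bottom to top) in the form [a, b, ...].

[871422, 933, -6]

11      11
14      11 14
swap    14 11
8       14 11 8
drop    14 11
43      14 11 43
dup     14 11 43 43
+       14 11 86
*       14 946
-       -932
1       -932 1
-       -933
negate  933
dup     933 933
swap    933 933
dup     933 933 933
dup     933 933 933 933
*       933 933 870489
rot     933 870489 933
+       933 871422
swap    871422 933
-6      871422 933 -6
swap    871422 -6 933
swap    871422 933 -6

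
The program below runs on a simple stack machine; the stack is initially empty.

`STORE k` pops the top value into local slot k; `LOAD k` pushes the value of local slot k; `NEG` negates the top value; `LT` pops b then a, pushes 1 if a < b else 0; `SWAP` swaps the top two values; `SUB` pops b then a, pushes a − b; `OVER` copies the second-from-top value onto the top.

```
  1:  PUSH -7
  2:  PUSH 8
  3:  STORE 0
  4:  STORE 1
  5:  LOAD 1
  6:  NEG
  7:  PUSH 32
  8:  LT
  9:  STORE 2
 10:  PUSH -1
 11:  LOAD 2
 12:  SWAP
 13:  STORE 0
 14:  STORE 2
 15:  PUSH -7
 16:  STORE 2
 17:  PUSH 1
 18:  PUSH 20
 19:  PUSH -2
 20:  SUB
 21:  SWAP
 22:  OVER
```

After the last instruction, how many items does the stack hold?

PUSH -7 : -7
PUSH 8  : -7 8
STORE 0 : -7
STORE 1 : (empty)
LOAD 1  : -7
NEG     : 7
PUSH 32 : 7 32
LT      : 1
STORE 2 : (empty)
PUSH -1 : -1
LOAD 2  : -1 1
SWAP    : 1 -1
STORE 0 : 1
STORE 2 : (empty)
PUSH -7 : -7
STORE 2 : (empty)
PUSH 1  : 1
PUSH 20 : 1 20
PUSH -2 : 1 20 -2
SUB     : 1 22
SWAP    : 22 1
OVER    : 22 1 22

3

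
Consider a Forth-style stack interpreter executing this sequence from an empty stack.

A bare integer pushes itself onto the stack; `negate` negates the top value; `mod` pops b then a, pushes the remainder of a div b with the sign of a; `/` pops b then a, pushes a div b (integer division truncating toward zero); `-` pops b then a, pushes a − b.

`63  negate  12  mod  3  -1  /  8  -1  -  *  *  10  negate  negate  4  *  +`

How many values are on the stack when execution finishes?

63     → [63]
negate → [-63]
12     → [-63, 12]
mod    → [-3]
3      → [-3, 3]
-1     → [-3, 3, -1]
/      → [-3, -3]
8      → [-3, -3, 8]
-1     → [-3, -3, 8, -1]
-      → [-3, -3, 9]
*      → [-3, -27]
*      → [81]
10     → [81, 10]
negate → [81, -10]
negate → [81, 10]
4      → [81, 10, 4]
*      → [81, 40]
+      → [121]

1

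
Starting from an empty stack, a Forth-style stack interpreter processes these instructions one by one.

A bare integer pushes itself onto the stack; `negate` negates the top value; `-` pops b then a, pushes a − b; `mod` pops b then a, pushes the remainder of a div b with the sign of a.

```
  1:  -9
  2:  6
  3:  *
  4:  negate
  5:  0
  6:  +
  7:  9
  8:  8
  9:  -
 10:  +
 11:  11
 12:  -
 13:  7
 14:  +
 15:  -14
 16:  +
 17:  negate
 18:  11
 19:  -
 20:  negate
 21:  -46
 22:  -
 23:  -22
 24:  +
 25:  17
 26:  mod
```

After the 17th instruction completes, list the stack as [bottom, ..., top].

[-37]

-9      [-9]
6       [-9, 6]
*       [-54]
negate  [54]
0       [54, 0]
+       [54]
9       [54, 9]
8       [54, 9, 8]
-       [54, 1]
+       [55]
11      [55, 11]
-       [44]
7       [44, 7]
+       [51]
-14     [51, -14]
+       [37]
negate  [-37]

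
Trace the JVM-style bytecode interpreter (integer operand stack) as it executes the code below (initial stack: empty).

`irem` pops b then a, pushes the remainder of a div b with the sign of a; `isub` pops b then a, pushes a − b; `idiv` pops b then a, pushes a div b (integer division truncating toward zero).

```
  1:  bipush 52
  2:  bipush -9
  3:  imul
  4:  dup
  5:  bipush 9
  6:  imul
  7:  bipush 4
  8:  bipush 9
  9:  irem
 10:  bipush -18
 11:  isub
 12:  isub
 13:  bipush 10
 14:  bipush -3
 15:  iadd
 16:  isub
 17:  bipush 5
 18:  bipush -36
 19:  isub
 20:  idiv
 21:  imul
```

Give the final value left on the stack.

48204

bipush 52  → [52]
bipush -9  → [52, -9]
imul       → [-468]
dup        → [-468, -468]
bipush 9   → [-468, -468, 9]
imul       → [-468, -4212]
bipush 4   → [-468, -4212, 4]
bipush 9   → [-468, -4212, 4, 9]
irem       → [-468, -4212, 4]
bipush -18 → [-468, -4212, 4, -18]
isub       → [-468, -4212, 22]
isub       → [-468, -4234]
bipush 10  → [-468, -4234, 10]
bipush -3  → [-468, -4234, 10, -3]
iadd       → [-468, -4234, 7]
isub       → [-468, -4241]
bipush 5   → [-468, -4241, 5]
bipush -36 → [-468, -4241, 5, -36]
isub       → [-468, -4241, 41]
idiv       → [-468, -103]
imul       → [48204]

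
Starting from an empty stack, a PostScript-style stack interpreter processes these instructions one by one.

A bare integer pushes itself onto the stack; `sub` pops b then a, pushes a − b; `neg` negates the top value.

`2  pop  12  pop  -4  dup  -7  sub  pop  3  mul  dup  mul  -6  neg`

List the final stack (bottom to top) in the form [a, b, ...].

2    2
pop  (empty)
12   12
pop  (empty)
-4   -4
dup  -4 -4
-7   -4 -4 -7
sub  -4 3
pop  -4
3    -4 3
mul  -12
dup  -12 -12
mul  144
-6   144 -6
neg  144 6

[144, 6]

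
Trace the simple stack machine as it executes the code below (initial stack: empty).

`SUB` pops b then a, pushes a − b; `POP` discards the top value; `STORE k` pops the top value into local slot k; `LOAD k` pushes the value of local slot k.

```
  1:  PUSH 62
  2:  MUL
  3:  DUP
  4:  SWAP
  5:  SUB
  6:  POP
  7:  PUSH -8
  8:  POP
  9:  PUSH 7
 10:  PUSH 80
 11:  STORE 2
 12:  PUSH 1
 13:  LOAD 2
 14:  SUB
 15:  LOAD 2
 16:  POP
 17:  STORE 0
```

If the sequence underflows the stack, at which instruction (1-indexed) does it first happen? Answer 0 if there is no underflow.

2

PUSH 62  [62]
MUL  — needs 2 operands, stack has 1 → underflow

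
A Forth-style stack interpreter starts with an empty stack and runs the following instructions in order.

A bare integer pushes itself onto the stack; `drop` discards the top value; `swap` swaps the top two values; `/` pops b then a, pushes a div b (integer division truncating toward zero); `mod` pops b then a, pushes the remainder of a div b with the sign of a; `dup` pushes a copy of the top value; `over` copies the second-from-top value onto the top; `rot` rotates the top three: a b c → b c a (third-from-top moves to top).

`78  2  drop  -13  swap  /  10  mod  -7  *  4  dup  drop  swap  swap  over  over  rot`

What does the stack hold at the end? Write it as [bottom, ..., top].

78   → 78
2    → 78 2
drop → 78
-13  → 78 -13
swap → -13 78
/    → 0
10   → 0 10
mod  → 0
-7   → 0 -7
*    → 0
4    → 0 4
dup  → 0 4 4
drop → 0 4
swap → 4 0
swap → 0 4
over → 0 4 0
over → 0 4 0 4
rot  → 0 0 4 4

[0, 0, 4, 4]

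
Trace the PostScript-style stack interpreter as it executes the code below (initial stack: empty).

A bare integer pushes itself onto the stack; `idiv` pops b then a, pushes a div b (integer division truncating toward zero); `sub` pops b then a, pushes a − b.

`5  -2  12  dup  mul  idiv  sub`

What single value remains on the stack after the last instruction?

5

5    → 5
-2   → 5 -2
12   → 5 -2 12
dup  → 5 -2 12 12
mul  → 5 -2 144
idiv → 5 0
sub  → 5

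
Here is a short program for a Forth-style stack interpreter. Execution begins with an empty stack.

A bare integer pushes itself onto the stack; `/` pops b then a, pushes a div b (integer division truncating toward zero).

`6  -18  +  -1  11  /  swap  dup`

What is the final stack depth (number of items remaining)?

3

6     [6]
-18   [6, -18]
+     [-12]
-1    [-12, -1]
11    [-12, -1, 11]
/     [-12, 0]
swap  [0, -12]
dup   [0, -12, -12]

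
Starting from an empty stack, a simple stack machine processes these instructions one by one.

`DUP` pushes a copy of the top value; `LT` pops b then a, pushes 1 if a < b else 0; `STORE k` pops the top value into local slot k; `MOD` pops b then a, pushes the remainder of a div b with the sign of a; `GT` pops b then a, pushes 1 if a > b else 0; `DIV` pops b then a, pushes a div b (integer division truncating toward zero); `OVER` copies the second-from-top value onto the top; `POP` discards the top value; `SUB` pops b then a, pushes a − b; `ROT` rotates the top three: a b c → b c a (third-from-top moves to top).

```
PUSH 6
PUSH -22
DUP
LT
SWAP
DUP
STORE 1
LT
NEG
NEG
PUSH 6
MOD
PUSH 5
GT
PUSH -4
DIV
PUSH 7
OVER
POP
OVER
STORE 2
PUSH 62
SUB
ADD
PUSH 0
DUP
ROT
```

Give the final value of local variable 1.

6

PUSH 6   -> [6]
PUSH -22 -> [6, -22]
DUP      -> [6, -22, -22]
LT       -> [6, 0]
SWAP     -> [0, 6]
DUP      -> [0, 6, 6]
STORE 1  -> [0, 6]
LT       -> [1]
NEG      -> [-1]
NEG      -> [1]
PUSH 6   -> [1, 6]
MOD      -> [1]
PUSH 5   -> [1, 5]
GT       -> [0]
PUSH -4  -> [0, -4]
DIV      -> [0]
PUSH 7   -> [0, 7]
OVER     -> [0, 7, 0]
POP      -> [0, 7]
OVER     -> [0, 7, 0]
STORE 2  -> [0, 7]
PUSH 62  -> [0, 7, 62]
SUB      -> [0, -55]
ADD      -> [-55]
PUSH 0   -> [-55, 0]
DUP      -> [-55, 0, 0]
ROT      -> [0, 0, -55]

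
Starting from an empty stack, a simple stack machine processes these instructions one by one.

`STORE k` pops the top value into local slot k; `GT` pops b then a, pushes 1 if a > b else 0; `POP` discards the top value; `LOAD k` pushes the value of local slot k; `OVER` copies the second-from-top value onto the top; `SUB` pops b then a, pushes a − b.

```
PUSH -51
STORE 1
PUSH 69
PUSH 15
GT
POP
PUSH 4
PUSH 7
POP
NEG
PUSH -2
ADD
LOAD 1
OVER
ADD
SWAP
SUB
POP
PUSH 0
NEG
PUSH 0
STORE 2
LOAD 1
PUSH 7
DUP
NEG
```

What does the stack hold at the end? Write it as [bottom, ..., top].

[0, -51, 7, -7]

PUSH -51 : [-51]
STORE 1  : []
PUSH 69  : [69]
PUSH 15  : [69, 15]
GT       : [1]
POP      : []
PUSH 4   : [4]
PUSH 7   : [4, 7]
POP      : [4]
NEG      : [-4]
PUSH -2  : [-4, -2]
ADD      : [-6]
LOAD 1   : [-6, -51]
OVER     : [-6, -51, -6]
ADD      : [-6, -57]
SWAP     : [-57, -6]
SUB      : [-51]
POP      : []
PUSH 0   : [0]
NEG      : [0]
PUSH 0   : [0, 0]
STORE 2  : [0]
LOAD 1   : [0, -51]
PUSH 7   : [0, -51, 7]
DUP      : [0, -51, 7, 7]
NEG      : [0, -51, 7, -7]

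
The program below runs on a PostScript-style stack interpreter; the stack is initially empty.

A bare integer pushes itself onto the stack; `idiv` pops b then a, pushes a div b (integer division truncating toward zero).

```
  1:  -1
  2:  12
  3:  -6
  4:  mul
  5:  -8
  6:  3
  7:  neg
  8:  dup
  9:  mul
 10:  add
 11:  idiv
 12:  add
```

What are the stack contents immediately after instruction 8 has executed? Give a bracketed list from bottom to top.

-1  → -1
12  → -1 12
-6  → -1 12 -6
mul → -1 -72
-8  → -1 -72 -8
3   → -1 -72 -8 3
neg → -1 -72 -8 -3
dup → -1 -72 -8 -3 -3

[-1, -72, -8, -3, -3]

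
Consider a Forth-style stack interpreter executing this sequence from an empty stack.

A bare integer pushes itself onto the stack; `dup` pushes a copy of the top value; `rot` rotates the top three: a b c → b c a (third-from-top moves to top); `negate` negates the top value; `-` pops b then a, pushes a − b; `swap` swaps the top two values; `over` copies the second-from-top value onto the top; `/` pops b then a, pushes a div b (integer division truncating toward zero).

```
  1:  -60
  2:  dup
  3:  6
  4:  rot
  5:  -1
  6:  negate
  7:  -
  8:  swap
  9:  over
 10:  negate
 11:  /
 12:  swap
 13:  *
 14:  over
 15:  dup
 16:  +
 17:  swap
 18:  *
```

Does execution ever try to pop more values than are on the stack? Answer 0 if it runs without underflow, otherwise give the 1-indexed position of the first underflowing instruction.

0

-60    -> [-60]
dup    -> [-60, -60]
6      -> [-60, -60, 6]
rot    -> [-60, 6, -60]
-1     -> [-60, 6, -60, -1]
negate -> [-60, 6, -60, 1]
-      -> [-60, 6, -61]
swap   -> [-60, -61, 6]
over   -> [-60, -61, 6, -61]
negate -> [-60, -61, 6, 61]
/      -> [-60, -61, 0]
swap   -> [-60, 0, -61]
*      -> [-60, 0]
over   -> [-60, 0, -60]
dup    -> [-60, 0, -60, -60]
+      -> [-60, 0, -120]
swap   -> [-60, -120, 0]
*      -> [-60, 0]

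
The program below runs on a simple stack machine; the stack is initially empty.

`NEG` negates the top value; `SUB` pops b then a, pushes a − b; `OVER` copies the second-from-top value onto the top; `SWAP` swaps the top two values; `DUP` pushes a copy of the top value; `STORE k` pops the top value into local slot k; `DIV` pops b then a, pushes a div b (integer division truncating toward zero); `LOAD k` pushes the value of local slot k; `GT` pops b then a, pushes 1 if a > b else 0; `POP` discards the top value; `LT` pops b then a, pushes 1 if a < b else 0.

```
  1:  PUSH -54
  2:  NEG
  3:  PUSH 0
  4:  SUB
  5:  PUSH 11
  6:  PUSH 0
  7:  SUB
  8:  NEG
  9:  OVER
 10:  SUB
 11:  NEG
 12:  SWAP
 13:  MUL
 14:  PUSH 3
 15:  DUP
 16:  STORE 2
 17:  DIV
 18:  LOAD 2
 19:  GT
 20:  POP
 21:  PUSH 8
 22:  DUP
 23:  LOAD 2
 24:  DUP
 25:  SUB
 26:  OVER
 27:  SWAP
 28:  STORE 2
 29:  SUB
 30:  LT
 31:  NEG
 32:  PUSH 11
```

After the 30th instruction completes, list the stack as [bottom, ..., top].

PUSH -54 : [-54]
NEG      : [54]
PUSH 0   : [54, 0]
SUB      : [54]
PUSH 11  : [54, 11]
PUSH 0   : [54, 11, 0]
SUB      : [54, 11]
NEG      : [54, -11]
OVER     : [54, -11, 54]
SUB      : [54, -65]
NEG      : [54, 65]
SWAP     : [65, 54]
MUL      : [3510]
PUSH 3   : [3510, 3]
DUP      : [3510, 3, 3]
STORE 2  : [3510, 3]
DIV      : [1170]
LOAD 2   : [1170, 3]
GT       : [1]
POP      : []
PUSH 8   : [8]
DUP      : [8, 8]
LOAD 2   : [8, 8, 3]
DUP      : [8, 8, 3, 3]
SUB      : [8, 8, 0]
OVER     : [8, 8, 0, 8]
SWAP     : [8, 8, 8, 0]
STORE 2  : [8, 8, 8]
SUB      : [8, 0]
LT       : [0]

[0]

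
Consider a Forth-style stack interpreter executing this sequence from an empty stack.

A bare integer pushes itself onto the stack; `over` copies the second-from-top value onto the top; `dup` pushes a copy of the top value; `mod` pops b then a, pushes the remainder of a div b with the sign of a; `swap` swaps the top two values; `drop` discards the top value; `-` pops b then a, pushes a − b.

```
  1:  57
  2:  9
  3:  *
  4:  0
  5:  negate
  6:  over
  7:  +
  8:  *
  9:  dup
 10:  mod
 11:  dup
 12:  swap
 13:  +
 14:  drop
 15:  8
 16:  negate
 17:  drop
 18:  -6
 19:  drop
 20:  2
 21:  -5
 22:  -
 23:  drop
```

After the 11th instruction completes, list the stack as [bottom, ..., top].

57     → 57
9      → 57 9
*      → 513
0      → 513 0
negate → 513 0
over   → 513 0 513
+      → 513 513
*      → 263169
dup    → 263169 263169
mod    → 0
dup    → 0 0

[0, 0]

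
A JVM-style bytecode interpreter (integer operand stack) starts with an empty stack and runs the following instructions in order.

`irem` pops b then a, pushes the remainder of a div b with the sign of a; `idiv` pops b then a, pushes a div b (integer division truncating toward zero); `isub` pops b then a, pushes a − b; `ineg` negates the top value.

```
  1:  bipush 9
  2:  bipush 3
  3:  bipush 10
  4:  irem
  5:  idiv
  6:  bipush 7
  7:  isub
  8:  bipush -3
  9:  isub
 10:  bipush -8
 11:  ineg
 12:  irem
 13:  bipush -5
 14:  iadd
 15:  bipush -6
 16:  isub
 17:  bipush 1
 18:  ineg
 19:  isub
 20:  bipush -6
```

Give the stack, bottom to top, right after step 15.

bipush 9  → 9
bipush 3  → 9 3
bipush 10 → 9 3 10
irem      → 9 3
idiv      → 3
bipush 7  → 3 7
isub      → -4
bipush -3 → -4 -3
isub      → -1
bipush -8 → -1 -8
ineg      → -1 8
irem      → -1
bipush -5 → -1 -5
iadd      → -6
bipush -6 → -6 -6

[-6, -6]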